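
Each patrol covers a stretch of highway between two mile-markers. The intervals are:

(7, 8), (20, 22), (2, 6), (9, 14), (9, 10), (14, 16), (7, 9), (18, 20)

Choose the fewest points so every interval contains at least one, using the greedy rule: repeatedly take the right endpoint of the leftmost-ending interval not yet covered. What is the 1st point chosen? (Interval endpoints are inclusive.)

6

Process intervals by earliest right end; each time one isn't hit yet, stab at its right endpoint.
Sorted: [2,6] [7,8] [7,9] [9,10] [9,14] [14,16] [18,20] [20,22]
{[2,6]} hit by 6; {[7,8],[7,9]} hit by 8; {[9,10],[9,14]} hit by 10; {[14,16]} hit by 16; {[18,20],[20,22]} hit by 20.
Points: 6, 8, 10, 16, 20 (5 total).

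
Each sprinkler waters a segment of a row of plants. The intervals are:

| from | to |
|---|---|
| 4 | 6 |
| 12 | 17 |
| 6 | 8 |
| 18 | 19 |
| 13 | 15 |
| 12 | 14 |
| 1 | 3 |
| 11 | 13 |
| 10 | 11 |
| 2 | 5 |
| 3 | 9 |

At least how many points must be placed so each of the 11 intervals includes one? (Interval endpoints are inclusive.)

5

By right end: [1,3]  [2,5]  [4,6]  [6,8]  [3,9]  [10,11]  [11,13]  [12,14]  [13,15]  [12,17]  [18,19]
[1,3] uncovered → point at 3; [4,6] uncovered → point at 6; [10,11] uncovered → point at 11; [12,14] uncovered → point at 14; [18,19] uncovered → point at 19.
Points: 3, 6, 11, 14, 19 (5 total).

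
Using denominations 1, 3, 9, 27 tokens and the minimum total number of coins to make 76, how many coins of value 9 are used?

2

Use the largest denomination that fits, subtract, and repeat.
76 = 2×27 + 2×9 + 1×3 + 1×1
Count of 9: 2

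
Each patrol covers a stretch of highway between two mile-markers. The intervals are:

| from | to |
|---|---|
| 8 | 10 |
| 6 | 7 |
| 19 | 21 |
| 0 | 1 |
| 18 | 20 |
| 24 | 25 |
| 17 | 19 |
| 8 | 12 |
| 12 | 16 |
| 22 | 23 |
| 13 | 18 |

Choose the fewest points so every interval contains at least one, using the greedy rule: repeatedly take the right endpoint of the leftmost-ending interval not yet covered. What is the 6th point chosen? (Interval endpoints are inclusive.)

Process intervals by earliest right end; each time one isn't hit yet, stab at its right endpoint.
Sorted: [0,1] [6,7] [8,10] [8,12] [12,16] [13,18] [17,19] [18,20] [19,21] [22,23] [24,25]
{[0,1]} hit by 1; {[6,7]} hit by 7; {[8,10],[8,12]} hit by 10; {[12,16],[13,18]} hit by 16; {[17,19],[18,20],[19,21]} hit by 19; {[22,23]} hit by 23; {[24,25]} hit by 25.
Points: 1, 7, 10, 16, 19, 23, 25 (7 total).

23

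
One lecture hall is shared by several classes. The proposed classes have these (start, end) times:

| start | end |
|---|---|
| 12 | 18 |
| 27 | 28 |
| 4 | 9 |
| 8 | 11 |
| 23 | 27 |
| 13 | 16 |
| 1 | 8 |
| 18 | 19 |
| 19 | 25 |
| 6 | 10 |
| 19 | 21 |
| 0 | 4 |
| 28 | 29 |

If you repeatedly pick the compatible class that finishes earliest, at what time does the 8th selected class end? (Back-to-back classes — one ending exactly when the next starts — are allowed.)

29

Sort by end time and greedily take each interval whose start is ≥ the last chosen end.
Sorted by end: (0,4)  (1,8)  (4,9)  (6,10)  (8,11)  (13,16)  (12,18)  (18,19)  (19,21)  (19,25)  (23,27)  (27,28)  (28,29)
take (0,4); skip (1,8); take (4,9); take (13,16); take (18,19); take (19,21); skip (19,25); take (23,27); take (27,28); take (28,29).
Selected: (0,4) (4,9) (13,16) (18,19) (19,21) (23,27) (27,28) (28,29)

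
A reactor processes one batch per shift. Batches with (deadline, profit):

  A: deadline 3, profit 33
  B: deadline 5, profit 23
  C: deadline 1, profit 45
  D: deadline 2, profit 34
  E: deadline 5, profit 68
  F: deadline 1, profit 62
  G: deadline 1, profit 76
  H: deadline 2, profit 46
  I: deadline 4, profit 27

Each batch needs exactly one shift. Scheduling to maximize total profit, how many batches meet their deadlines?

Sort by profit descending; place each in the latest free slot ≤ its deadline.
Profit order: G=76 E=68 F=62 H=46 C=45 D=34 A=33 I=27 B=23
Assign: G→slot 1, E→slot 5, F skipped, H→slot 2, C skipped, D skipped, A→slot 3, I→slot 4, B skipped.
Slots: [1:G] [2:H] [3:A] [4:I] [5:E]
5 of 9 scheduled.

5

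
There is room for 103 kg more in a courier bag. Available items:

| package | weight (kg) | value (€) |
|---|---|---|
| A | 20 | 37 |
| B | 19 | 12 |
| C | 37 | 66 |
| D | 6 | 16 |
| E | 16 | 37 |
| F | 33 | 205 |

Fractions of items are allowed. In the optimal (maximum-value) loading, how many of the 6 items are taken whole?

Ratios (sorted): F 6.21, D 2.67, E 2.31, A 1.85, C 1.78, B 0.63
take F (33 @ 205); take D (6 @ 16); take E (16 @ 37); take A (20 @ 37); take 28/37 of C → 49.95. Capacity used 103/103.
4 item(s) taken whole; one partial (take 28/37 of C).

4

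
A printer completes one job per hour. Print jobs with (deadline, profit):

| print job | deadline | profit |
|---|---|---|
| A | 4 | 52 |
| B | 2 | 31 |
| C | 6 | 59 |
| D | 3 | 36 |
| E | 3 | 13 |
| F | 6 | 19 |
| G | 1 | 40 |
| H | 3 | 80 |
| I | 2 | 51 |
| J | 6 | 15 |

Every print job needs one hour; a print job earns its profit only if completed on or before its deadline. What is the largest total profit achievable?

By profit: H(d3,80), C(d6,59), A(d4,52), I(d2,51), G(d1,40), D(d3,36), B(d2,31), F(d6,19), J(d6,15), E(d3,13)
H→slot 3; C→slot 6; A→slot 4; I→slot 2; G→slot 1; D skipped; B skipped; F→slot 5; J skipped; E skipped.
Profit = 40 + 51 + 80 + 52 + 19 + 59 = 301

301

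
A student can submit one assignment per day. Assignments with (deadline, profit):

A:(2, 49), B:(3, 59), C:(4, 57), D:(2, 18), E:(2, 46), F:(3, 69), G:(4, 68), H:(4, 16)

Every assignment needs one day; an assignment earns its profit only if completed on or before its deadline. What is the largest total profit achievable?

Profit order: F=69 G=68 B=59 C=57 A=49 E=46 D=18 H=16
Assign: F→slot 3, G→slot 4, B→slot 2, C→slot 1, A skipped, E skipped, D skipped, H skipped.
Slots: [1:C] [2:B] [3:F] [4:G]
Profit = 57 + 59 + 69 + 68 = 253

253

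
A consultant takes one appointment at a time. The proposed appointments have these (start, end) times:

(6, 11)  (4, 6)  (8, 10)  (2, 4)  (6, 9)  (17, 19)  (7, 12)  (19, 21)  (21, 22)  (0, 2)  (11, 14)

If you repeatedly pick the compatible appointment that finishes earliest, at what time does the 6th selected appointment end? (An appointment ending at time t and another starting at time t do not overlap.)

19

By end time: (0,2), (2,4), (4,6), (6,9), (8,10), (6,11), (7,12), (11,14), (17,19), (19,21), (21,22).
Pick (0,2); next start ≥ 2 → (2,4); next start ≥ 4 → (4,6); next start ≥ 6 → (6,9); next start ≥ 9 → (11,14); next start ≥ 14 → (17,19); next start ≥ 19 → (19,21); next start ≥ 21 → (21,22).
Selected: (0,2) (2,4) (4,6) (6,9) (11,14) (17,19) (19,21) (21,22)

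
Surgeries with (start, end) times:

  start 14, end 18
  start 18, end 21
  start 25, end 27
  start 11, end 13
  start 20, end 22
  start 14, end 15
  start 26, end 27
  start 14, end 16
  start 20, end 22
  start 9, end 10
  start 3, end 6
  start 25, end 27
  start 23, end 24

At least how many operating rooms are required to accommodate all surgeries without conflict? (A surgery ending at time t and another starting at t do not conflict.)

starts: [3, 9, 11, 14, 14, 14, 18, 20, 20, 23, 25, 25, 26]
ends:   [6, 10, 13, 15, 16, 18, 21, 22, 22, 24, 27, 27, 27]
s3→1 e6→0 s9→1 e10→0 s11→1 e13→0 s14→1 s14→2 s14→3  — peak 3.

3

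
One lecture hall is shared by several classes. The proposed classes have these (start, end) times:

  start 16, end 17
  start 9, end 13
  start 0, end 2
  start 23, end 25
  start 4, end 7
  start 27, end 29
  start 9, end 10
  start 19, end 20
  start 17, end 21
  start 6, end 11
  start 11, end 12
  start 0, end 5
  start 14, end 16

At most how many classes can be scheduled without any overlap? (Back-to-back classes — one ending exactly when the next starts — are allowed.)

9

Sorted by end: (0,2)  (0,5)  (4,7)  (9,10)  (6,11)  (11,12)  (9,13)  (14,16)  (16,17)  (19,20)  (17,21)  (23,25)  (27,29)
take (0,2); skip (0,5); take (4,7); take (9,10); take (11,12); take (14,16); take (16,17); take (19,20); skip (17,21); take (23,25); take (27,29).
Selected 9 classes.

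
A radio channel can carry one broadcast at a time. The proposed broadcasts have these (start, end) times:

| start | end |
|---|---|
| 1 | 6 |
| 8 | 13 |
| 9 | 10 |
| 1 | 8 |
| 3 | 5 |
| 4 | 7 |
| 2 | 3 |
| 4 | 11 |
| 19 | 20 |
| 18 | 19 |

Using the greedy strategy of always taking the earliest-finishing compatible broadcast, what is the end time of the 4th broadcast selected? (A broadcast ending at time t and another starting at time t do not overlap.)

19

Order by finish time; keep every interval that doesn't clash with the previous kept one.
By end time: (2,3), (3,5), (1,6), (4,7), (1,8), (9,10), (4,11), (8,13), (18,19), (19,20).
Pick (2,3); next start ≥ 3 → (3,5); next start ≥ 5 → (9,10); next start ≥ 10 → (18,19); next start ≥ 19 → (19,20).
Selected: (2,3) (3,5) (9,10) (18,19) (19,20)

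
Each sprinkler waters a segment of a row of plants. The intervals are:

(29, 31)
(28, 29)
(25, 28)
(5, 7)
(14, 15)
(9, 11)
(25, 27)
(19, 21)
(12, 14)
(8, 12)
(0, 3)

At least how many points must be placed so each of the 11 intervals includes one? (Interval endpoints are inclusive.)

7

Sorted: [0,3] [5,7] [9,11] [8,12] [12,14] [14,15] [19,21] [25,27] [25,28] [28,29] [29,31]
{[0,3]} hit by 3; {[5,7]} hit by 7; {[9,11],[8,12]} hit by 11; {[12,14],[14,15]} hit by 14; {[19,21]} hit by 21; {[25,27],[25,28]} hit by 27; {[28,29],[29,31]} hit by 29.
Points: 3, 7, 11, 14, 21, 27, 29 (7 total).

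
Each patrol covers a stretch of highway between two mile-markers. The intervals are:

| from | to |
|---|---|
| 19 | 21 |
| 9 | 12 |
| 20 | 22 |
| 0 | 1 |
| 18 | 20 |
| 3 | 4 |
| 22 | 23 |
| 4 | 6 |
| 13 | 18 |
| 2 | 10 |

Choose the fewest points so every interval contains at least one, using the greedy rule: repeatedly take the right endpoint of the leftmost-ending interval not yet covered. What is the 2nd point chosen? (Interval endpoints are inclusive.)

4

Process intervals by earliest right end; each time one isn't hit yet, stab at its right endpoint.
By right end: [0,1]  [3,4]  [4,6]  [2,10]  [9,12]  [13,18]  [18,20]  [19,21]  [20,22]  [22,23]
[0,1] uncovered → point at 1; [3,4] uncovered → point at 4; [9,12] uncovered → point at 12; [13,18] uncovered → point at 18; [19,21] uncovered → point at 21; [22,23] uncovered → point at 23.
Points: 1, 4, 12, 18, 21, 23 (6 total).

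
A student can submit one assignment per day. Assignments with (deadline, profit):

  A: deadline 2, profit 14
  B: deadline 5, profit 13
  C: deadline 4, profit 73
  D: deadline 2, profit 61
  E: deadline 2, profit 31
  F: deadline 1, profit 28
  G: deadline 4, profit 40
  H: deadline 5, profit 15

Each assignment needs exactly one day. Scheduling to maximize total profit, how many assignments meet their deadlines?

By profit: C(d4,73), D(d2,61), G(d4,40), E(d2,31), F(d1,28), H(d5,15), A(d2,14), B(d5,13)
C→slot 4; D→slot 2; G→slot 3; E→slot 1; F skipped; H→slot 5; A skipped; B skipped.
5 of 8 scheduled.

5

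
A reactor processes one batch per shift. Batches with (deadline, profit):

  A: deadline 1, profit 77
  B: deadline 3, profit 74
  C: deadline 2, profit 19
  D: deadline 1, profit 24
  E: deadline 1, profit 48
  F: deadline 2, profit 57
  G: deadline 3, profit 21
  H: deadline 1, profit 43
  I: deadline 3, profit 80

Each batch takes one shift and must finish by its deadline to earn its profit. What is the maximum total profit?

231

By profit: I(d3,80), A(d1,77), B(d3,74), F(d2,57), E(d1,48), H(d1,43), D(d1,24), G(d3,21), C(d2,19)
I→slot 3; A→slot 1; B→slot 2; F skipped; E skipped; H skipped; D skipped; G skipped; C skipped.
Profit = 77 + 74 + 80 = 231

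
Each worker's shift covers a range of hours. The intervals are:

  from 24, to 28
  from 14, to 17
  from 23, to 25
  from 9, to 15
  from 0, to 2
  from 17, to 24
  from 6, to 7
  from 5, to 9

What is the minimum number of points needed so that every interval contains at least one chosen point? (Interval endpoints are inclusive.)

Process intervals by earliest right end; each time one isn't hit yet, stab at its right endpoint.
Sorted: [0,2] [6,7] [5,9] [9,15] [14,17] [17,24] [23,25] [24,28]
{[0,2]} hit by 2; {[6,7],[5,9]} hit by 7; {[9,15],[14,17]} hit by 15; {[17,24],[23,25],[24,28]} hit by 24.
Points: 2, 7, 15, 24 (4 total).

4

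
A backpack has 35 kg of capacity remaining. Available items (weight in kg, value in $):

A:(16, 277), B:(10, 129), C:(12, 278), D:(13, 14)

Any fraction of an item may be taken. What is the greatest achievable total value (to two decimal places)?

Sort by value per unit weight and fill in that order.
Ratios (sorted): C 23.17, A 17.31, B 12.90, D 1.08
take C (12 @ 278); take A (16 @ 277); take 7/10 of B → 90.30. Capacity used 35/35.
Total value = 645.30

645.30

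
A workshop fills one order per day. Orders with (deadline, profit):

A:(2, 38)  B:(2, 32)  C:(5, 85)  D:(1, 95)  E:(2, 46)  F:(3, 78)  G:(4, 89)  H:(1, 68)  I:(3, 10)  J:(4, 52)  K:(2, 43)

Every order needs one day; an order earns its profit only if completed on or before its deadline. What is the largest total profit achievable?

Take jobs in profit order; each goes to the latest open slot no later than its deadline.
By profit: D(d1,95), G(d4,89), C(d5,85), F(d3,78), H(d1,68), J(d4,52), E(d2,46), K(d2,43), A(d2,38), B(d2,32), I(d3,10)
D→slot 1; G→slot 4; C→slot 5; F→slot 3; H skipped; J→slot 2; E skipped; K skipped; A skipped; B skipped; I skipped.
Profit = 95 + 52 + 78 + 89 + 85 = 399

399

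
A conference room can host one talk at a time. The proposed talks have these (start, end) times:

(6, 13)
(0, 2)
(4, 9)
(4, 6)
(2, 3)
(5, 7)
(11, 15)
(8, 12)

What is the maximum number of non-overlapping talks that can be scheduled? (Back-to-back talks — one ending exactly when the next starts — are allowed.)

Sorted by end: (0,2)  (2,3)  (4,6)  (5,7)  (4,9)  (8,12)  (6,13)  (11,15)
take (0,2); take (2,3); take (4,6); take (8,12); skip (11,15).
Selected 4 talks.

4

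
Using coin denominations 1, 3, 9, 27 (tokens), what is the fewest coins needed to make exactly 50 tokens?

50 = 1×27 + 2×9 + 1×3 + 2×1
Total coins = 1 + 2 + 1 + 2 = 6

6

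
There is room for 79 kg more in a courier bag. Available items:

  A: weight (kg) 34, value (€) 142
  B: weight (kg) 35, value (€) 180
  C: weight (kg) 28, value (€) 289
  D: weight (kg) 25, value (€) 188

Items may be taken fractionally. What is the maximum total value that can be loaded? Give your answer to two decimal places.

610.71

Order: C (289/28=10.32) > D (188/25=7.52) > B (180/35=5.14) > A (142/34=4.18)
Fill: take C (28 @ 289) → take D (25 @ 188) → take 26/35 of B → 133.71; 79/79 used.
Total value = 610.71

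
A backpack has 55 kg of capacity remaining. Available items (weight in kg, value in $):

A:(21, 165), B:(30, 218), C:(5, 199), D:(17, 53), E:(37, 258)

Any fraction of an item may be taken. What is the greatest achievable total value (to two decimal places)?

574.73

Sort by value per unit weight and fill in that order.
Ratios (sorted): C 39.80, A 7.86, B 7.27, E 6.97, D 3.12
take C (5 @ 199); take A (21 @ 165); take 29/30 of B → 210.73. Capacity used 55/55.
Total value = 574.73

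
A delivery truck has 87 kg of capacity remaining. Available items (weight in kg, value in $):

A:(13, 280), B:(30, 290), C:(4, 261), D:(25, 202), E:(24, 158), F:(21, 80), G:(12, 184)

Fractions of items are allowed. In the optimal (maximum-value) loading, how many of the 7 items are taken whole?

5

Greedy by value/weight ratio, highest first.
Order: C (261/4=65.25) > A (280/13=21.54) > G (184/12=15.33) > B (290/30=9.67) > D (202/25=8.08) > E (158/24=6.58) > F (80/21=3.81)
Fill: take C (4 @ 261) → take A (13 @ 280) → take G (12 @ 184) → take B (30 @ 290) → take D (25 @ 202) → take 3/24 of E → 19.75; 87/87 used.
5 item(s) taken whole; one partial (take 3/24 of E).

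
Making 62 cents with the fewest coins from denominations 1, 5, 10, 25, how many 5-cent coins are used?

Use the largest denomination that fits, subtract, and repeat.
62 − 2×25→12 − 1×10→2 − 2×1→0
Count of 5: 0

0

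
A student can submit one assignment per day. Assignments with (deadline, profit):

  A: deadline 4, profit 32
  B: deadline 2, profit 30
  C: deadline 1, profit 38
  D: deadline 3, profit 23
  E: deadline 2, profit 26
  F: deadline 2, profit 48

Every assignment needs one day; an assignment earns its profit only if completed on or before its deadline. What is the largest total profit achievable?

Take jobs in profit order; each goes to the latest open slot no later than its deadline.
Profit order: F=48 C=38 A=32 B=30 E=26 D=23
Assign: F→slot 2, C→slot 1, A→slot 4, B skipped, E skipped, D→slot 3.
Slots: [1:C] [2:F] [3:D] [4:A]
Profit = 38 + 48 + 23 + 32 = 141

141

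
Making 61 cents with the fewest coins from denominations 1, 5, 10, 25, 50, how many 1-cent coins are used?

1

61 = 1×50 + 1×10 + 1×1
Count of 1: 1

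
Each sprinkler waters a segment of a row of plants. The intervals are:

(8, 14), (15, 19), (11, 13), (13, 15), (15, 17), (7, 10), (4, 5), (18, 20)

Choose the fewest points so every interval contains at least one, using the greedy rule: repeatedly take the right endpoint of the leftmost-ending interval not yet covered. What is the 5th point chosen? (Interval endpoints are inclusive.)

20

Sorted: [4,5] [7,10] [11,13] [8,14] [13,15] [15,17] [15,19] [18,20]
{[4,5]} hit by 5; {[7,10]} hit by 10; {[11,13],[8,14],[13,15]} hit by 13; {[15,17],[15,19]} hit by 17; {[18,20]} hit by 20.
Points: 5, 10, 13, 17, 20 (5 total).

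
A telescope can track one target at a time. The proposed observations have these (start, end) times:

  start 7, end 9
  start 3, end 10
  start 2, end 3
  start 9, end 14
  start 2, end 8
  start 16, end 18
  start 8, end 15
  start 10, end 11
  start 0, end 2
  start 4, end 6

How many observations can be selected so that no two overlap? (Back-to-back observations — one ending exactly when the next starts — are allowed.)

6

Greedy by earliest finish: after sorting by end time, pick each interval compatible with the last pick.
By end time: (0,2), (2,3), (4,6), (2,8), (7,9), (3,10), (10,11), (9,14), (8,15), (16,18).
Pick (0,2); next start ≥ 2 → (2,3); next start ≥ 3 → (4,6); next start ≥ 6 → (7,9); next start ≥ 9 → (10,11); next start ≥ 11 → (16,18).
Selected 6 observations.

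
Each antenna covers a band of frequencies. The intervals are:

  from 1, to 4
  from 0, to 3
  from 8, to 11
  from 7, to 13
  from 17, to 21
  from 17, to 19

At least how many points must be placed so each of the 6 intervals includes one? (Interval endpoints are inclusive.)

Process intervals by earliest right end; each time one isn't hit yet, stab at its right endpoint.
By right end: [0,3]  [1,4]  [8,11]  [7,13]  [17,19]  [17,21]
[0,3] uncovered → point at 3; [8,11] uncovered → point at 11; [17,19] uncovered → point at 19.
Points: 3, 11, 19 (3 total).

3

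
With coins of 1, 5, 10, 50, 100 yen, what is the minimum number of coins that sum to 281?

281 = 2×100 + 1×50 + 3×10 + 1×1
Total coins = 2 + 1 + 3 + 1 = 7

7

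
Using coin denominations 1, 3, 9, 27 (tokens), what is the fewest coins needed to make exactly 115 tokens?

Greedy: take as many of the largest coin as possible, then repeat with the remainder.
115 − 4×27→7 − 2×3→1 − 1×1→0
Total coins = 4 + 2 + 1 = 7

7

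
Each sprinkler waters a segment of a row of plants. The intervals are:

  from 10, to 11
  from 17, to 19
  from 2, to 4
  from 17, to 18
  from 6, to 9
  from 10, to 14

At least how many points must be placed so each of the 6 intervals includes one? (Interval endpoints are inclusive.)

Sorted: [2,4] [6,9] [10,11] [10,14] [17,18] [17,19]
{[2,4]} hit by 4; {[6,9]} hit by 9; {[10,11],[10,14]} hit by 11; {[17,18],[17,19]} hit by 18.
Points: 4, 9, 11, 18 (4 total).

4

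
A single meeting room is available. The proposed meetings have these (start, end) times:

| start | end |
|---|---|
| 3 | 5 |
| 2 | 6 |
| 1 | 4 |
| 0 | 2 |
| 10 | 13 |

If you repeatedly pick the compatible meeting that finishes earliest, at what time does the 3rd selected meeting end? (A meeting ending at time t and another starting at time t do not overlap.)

13

By end time: (0,2), (1,4), (3,5), (2,6), (10,13).
Pick (0,2); next start ≥ 2 → (3,5); next start ≥ 5 → (10,13).
Selected: (0,2) (3,5) (10,13)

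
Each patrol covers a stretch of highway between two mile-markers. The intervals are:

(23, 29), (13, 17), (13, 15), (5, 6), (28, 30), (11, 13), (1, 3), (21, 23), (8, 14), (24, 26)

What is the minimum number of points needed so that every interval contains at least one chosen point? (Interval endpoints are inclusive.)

Sort by right endpoint; whenever an interval is uncovered, place a point at its right end.
By right end: [1,3]  [5,6]  [11,13]  [8,14]  [13,15]  [13,17]  [21,23]  [24,26]  [23,29]  [28,30]
[1,3] uncovered → point at 3; [5,6] uncovered → point at 6; [11,13] uncovered → point at 13; [21,23] uncovered → point at 23; [24,26] uncovered → point at 26; [28,30] uncovered → point at 30.
Points: 3, 6, 13, 23, 26, 30 (6 total).

6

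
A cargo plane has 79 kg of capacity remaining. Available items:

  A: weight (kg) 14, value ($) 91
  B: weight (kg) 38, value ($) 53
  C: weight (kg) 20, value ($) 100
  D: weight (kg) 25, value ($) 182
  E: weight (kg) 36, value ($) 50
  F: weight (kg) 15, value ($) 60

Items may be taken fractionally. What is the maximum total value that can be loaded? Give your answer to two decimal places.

439.97

Sort by value per unit weight and fill in that order.
Ratios (sorted): D 7.28, A 6.50, C 5.00, F 4.00, B 1.39, E 1.39
take D (25 @ 182); take A (14 @ 91); take C (20 @ 100); take F (15 @ 60); take 5/38 of B → 6.97. Capacity used 79/79.
Total value = 439.97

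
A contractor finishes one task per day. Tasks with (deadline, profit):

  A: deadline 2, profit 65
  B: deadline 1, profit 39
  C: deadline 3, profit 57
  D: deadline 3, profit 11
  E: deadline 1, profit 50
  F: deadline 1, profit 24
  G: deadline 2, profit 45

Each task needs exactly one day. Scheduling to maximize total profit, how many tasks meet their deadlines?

Take jobs in profit order; each goes to the latest open slot no later than its deadline.
Profit order: A=65 C=57 E=50 G=45 B=39 F=24 D=11
Assign: A→slot 2, C→slot 3, E→slot 1, G skipped, B skipped, F skipped, D skipped.
Slots: [1:E] [2:A] [3:C]
3 of 7 scheduled.

3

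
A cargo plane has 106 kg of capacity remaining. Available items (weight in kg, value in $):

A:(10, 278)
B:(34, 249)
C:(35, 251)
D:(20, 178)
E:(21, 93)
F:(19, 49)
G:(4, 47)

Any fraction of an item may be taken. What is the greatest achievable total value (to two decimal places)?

Greedy by value/weight ratio, highest first.
Order: A (278/10=27.80) > G (47/4=11.75) > D (178/20=8.90) > B (249/34=7.32) > C (251/35=7.17) > E (93/21=4.43) > F (49/19=2.58)
Fill: take A (10 @ 278) → take G (4 @ 47) → take D (20 @ 178) → take B (34 @ 249) → take C (35 @ 251) → take 3/21 of E → 13.29; 106/106 used.
Total value = 1016.29

1016.29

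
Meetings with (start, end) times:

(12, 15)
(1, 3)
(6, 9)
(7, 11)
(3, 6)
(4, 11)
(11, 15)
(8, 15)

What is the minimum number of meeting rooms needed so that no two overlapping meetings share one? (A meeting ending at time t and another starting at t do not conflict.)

4

Count concurrent intervals with a sweep; the peak is the room count.
Events (time:±→running): 1:+→1 3:-→0 3:+→1 4:+→2 6:-→1 6:+→2 7:+→3 8:+→4 … peak 4.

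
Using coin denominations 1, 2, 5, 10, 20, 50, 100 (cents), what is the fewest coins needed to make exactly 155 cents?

3

155 = 1×100 + 1×50 + 1×5
Total coins = 1 + 1 + 1 = 3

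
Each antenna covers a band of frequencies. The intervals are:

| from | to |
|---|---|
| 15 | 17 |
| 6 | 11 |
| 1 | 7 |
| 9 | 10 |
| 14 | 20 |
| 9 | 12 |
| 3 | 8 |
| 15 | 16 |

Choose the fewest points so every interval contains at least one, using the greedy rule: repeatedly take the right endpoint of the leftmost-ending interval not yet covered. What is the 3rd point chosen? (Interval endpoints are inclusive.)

16

Sort by right endpoint; whenever an interval is uncovered, place a point at its right end.
Sorted: [1,7] [3,8] [9,10] [6,11] [9,12] [15,16] [15,17] [14,20]
{[1,7],[3,8]} hit by 7; {[9,10],[6,11],[9,12]} hit by 10; {[15,16],[15,17],[14,20]} hit by 16.
Points: 7, 10, 16 (3 total).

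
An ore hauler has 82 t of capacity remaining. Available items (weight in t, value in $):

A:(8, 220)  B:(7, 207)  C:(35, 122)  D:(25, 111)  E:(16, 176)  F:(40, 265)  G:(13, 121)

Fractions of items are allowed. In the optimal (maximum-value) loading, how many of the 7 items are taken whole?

Greedy by value/weight ratio, highest first.
Order: B (207/7=29.57) > A (220/8=27.50) > E (176/16=11.00) > G (121/13=9.31) > F (265/40=6.62) > D (111/25=4.44) > C (122/35=3.49)
Fill: take B (7 @ 207) → take A (8 @ 220) → take E (16 @ 176) → take G (13 @ 121) → take 38/40 of F → 251.75; 82/82 used.
4 item(s) taken whole; one partial (take 38/40 of F).

4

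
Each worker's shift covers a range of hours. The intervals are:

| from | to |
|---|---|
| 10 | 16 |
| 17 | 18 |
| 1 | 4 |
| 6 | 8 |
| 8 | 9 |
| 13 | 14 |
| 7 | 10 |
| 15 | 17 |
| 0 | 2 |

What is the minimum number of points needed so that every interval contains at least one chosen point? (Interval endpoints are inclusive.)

Sorted: [0,2] [1,4] [6,8] [8,9] [7,10] [13,14] [10,16] [15,17] [17,18]
{[0,2],[1,4]} hit by 2; {[6,8],[8,9],[7,10]} hit by 8; {[13,14],[10,16]} hit by 14; {[15,17],[17,18]} hit by 17.
Points: 2, 8, 14, 17 (4 total).

4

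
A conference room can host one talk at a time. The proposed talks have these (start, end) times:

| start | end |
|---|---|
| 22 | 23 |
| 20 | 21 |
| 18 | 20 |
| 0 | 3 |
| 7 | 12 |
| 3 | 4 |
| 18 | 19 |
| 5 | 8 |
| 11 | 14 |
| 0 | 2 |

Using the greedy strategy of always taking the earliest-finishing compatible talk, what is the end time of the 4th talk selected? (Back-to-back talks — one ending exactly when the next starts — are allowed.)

Greedy by earliest finish: after sorting by end time, pick each interval compatible with the last pick.
By end time: (0,2), (0,3), (3,4), (5,8), (7,12), (11,14), (18,19), (18,20), (20,21), (22,23).
Pick (0,2); next start ≥ 2 → (3,4); next start ≥ 4 → (5,8); next start ≥ 8 → (11,14); next start ≥ 14 → (18,19); next start ≥ 19 → (20,21); next start ≥ 21 → (22,23).
Selected: (0,2) (3,4) (5,8) (11,14) (18,19) (20,21) (22,23)

14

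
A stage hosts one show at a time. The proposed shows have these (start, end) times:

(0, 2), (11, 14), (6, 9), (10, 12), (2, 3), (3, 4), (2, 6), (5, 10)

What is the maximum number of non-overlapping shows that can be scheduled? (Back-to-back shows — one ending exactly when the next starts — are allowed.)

5

Greedy by earliest finish: after sorting by end time, pick each interval compatible with the last pick.
By end time: (0,2), (2,3), (3,4), (2,6), (6,9), (5,10), (10,12), (11,14).
Pick (0,2); next start ≥ 2 → (2,3); next start ≥ 3 → (3,4); next start ≥ 4 → (6,9); next start ≥ 9 → (10,12).
Selected 5 shows.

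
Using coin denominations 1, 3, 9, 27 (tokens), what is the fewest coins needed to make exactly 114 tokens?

6

114 = 4×27 + 2×3
Total coins = 4 + 2 = 6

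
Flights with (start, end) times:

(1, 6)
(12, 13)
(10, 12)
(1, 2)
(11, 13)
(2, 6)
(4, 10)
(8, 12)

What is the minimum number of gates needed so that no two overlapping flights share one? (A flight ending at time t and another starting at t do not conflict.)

Events (time:±→running): 1:+→1 1:+→2 2:-→1 2:+→2 4:+→3 … peak 3.

3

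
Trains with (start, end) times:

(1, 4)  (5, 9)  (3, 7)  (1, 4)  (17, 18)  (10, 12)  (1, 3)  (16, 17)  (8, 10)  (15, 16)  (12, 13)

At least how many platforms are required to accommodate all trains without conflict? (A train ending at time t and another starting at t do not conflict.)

Events (time:±→running): 1:+→1 1:+→2 1:+→3 … peak 3.

3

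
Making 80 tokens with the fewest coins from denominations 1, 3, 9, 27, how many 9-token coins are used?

2

80 = 2×27 + 2×9 + 2×3 + 2×1
Count of 9: 2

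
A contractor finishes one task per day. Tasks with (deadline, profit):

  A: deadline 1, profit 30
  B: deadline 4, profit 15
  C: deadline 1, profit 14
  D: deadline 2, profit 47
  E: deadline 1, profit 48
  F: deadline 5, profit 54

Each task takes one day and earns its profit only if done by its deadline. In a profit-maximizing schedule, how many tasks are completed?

Take jobs in profit order; each goes to the latest open slot no later than its deadline.
By profit: F(d5,54), E(d1,48), D(d2,47), A(d1,30), B(d4,15), C(d1,14)
F→slot 5; E→slot 1; D→slot 2; A skipped; B→slot 4; C skipped.
4 of 6 scheduled.

4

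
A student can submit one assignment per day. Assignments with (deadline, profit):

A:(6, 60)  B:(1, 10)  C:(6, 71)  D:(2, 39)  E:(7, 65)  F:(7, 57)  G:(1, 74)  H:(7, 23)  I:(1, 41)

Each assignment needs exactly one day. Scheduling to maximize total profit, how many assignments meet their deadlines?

7

By profit: G(d1,74), C(d6,71), E(d7,65), A(d6,60), F(d7,57), I(d1,41), D(d2,39), H(d7,23), B(d1,10)
G→slot 1; C→slot 6; E→slot 7; A→slot 5; F→slot 4; I skipped; D→slot 2; H→slot 3; B skipped.
7 of 9 scheduled.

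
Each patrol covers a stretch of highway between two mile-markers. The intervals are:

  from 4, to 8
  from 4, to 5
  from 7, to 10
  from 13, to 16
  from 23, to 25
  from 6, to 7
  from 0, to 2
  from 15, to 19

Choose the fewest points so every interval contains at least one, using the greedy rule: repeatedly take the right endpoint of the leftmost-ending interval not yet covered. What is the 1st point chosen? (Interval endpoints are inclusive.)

Process intervals by earliest right end; each time one isn't hit yet, stab at its right endpoint.
By right end: [0,2]  [4,5]  [6,7]  [4,8]  [7,10]  [13,16]  [15,19]  [23,25]
[0,2] uncovered → point at 2; [4,5] uncovered → point at 5; [6,7] uncovered → point at 7; [13,16] uncovered → point at 16; [23,25] uncovered → point at 25.
Points: 2, 5, 7, 16, 25 (5 total).

2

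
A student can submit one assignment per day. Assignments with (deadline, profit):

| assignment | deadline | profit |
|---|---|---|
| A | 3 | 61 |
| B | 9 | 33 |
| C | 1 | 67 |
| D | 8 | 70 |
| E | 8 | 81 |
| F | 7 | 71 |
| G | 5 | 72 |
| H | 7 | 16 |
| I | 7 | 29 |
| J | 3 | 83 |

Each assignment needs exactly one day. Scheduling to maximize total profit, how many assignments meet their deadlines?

Sort by profit descending; place each in the latest free slot ≤ its deadline.
Profit order: J=83 E=81 G=72 F=71 D=70 C=67 A=61 B=33 I=29 H=16
Assign: J→slot 3, E→slot 8, G→slot 5, F→slot 7, D→slot 6, C→slot 1, A→slot 2, B→slot 9, I→slot 4, H skipped.
Slots: [1:C] [2:A] [3:J] [4:I] [5:G] [6:D] [7:F] [8:E] [9:B]
9 of 10 scheduled.

9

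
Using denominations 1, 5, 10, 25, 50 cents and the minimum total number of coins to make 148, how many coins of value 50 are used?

Use the largest denomination that fits, subtract, and repeat.
148 = 2×50 + 1×25 + 2×10 + 3×1
Count of 50: 2

2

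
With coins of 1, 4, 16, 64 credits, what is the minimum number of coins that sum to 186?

9

Use the largest denomination that fits, subtract, and repeat.
186 − 2×64→58 − 3×16→10 − 2×4→2 − 2×1→0
Total coins = 2 + 3 + 2 + 2 = 9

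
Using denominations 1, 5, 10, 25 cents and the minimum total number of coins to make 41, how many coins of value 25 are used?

1

Greedy: take as many of the largest coin as possible, then repeat with the remainder.
41 = 1×25 + 1×10 + 1×5 + 1×1
Count of 25: 1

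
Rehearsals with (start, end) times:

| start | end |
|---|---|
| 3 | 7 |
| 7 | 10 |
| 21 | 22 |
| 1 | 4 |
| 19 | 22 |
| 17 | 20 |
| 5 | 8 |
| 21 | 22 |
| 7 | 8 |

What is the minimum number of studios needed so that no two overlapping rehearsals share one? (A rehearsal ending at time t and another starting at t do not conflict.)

starts: [1, 3, 5, 7, 7, 17, 19, 21, 21]
ends:   [4, 7, 8, 8, 10, 20, 22, 22, 22]
s1→1 s3→2 e4→1 s5→2 e7→1 s7→2 s7→3  — peak 3.

3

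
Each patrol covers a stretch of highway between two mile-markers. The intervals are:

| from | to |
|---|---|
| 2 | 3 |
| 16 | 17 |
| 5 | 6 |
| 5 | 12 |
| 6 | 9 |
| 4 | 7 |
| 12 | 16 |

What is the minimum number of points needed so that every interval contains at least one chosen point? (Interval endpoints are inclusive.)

3

Process intervals by earliest right end; each time one isn't hit yet, stab at its right endpoint.
By right end: [2,3]  [5,6]  [4,7]  [6,9]  [5,12]  [12,16]  [16,17]
[2,3] uncovered → point at 3; [5,6] uncovered → point at 6; [12,16] uncovered → point at 16.
Points: 3, 6, 16 (3 total).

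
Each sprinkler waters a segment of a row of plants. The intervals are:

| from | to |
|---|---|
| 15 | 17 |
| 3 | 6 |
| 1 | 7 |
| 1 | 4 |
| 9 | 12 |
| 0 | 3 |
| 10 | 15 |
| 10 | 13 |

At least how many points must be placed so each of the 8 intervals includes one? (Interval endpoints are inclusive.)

Sorted: [0,3] [1,4] [3,6] [1,7] [9,12] [10,13] [10,15] [15,17]
{[0,3],[1,4],[3,6],[1,7]} hit by 3; {[9,12],[10,13],[10,15]} hit by 12; {[15,17]} hit by 17.
Points: 3, 12, 17 (3 total).

3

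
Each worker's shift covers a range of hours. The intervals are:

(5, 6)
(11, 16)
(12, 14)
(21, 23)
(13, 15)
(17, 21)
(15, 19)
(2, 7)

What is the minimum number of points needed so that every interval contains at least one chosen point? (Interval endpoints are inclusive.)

4

Sort by right endpoint; whenever an interval is uncovered, place a point at its right end.
By right end: [5,6]  [2,7]  [12,14]  [13,15]  [11,16]  [15,19]  [17,21]  [21,23]
[5,6] uncovered → point at 6; [12,14] uncovered → point at 14; [15,19] uncovered → point at 19; [21,23] uncovered → point at 23.
Points: 6, 14, 19, 23 (4 total).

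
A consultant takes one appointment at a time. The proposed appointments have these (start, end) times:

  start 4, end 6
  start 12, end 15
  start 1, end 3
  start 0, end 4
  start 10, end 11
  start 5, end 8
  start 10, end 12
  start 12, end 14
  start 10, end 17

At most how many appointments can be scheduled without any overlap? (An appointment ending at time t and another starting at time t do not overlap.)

By end time: (1,3), (0,4), (4,6), (5,8), (10,11), (10,12), (12,14), (12,15), (10,17).
Pick (1,3); next start ≥ 3 → (4,6); next start ≥ 6 → (10,11); next start ≥ 11 → (12,14).
Selected 4 appointments.

4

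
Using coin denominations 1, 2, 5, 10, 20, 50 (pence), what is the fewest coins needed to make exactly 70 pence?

2

Use the largest denomination that fits, subtract, and repeat.
70 − 1×50→20 − 1×20→0
Total coins = 1 + 1 = 2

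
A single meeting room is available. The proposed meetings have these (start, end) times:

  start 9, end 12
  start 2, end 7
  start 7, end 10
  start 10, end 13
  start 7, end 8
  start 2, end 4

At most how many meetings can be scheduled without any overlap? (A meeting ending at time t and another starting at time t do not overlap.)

3

Sort by end time and greedily take each interval whose start is ≥ the last chosen end.
By end time: (2,4), (2,7), (7,8), (7,10), (9,12), (10,13).
Pick (2,4); next start ≥ 4 → (7,8); next start ≥ 8 → (9,12).
Selected 3 meetings.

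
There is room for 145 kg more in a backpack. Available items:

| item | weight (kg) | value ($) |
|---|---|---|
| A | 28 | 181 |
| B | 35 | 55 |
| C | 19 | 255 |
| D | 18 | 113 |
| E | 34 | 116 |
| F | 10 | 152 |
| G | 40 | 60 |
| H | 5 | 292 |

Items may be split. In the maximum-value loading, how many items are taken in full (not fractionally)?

Greedy by value/weight ratio, highest first.
Order: H (292/5=58.40) > F (152/10=15.20) > C (255/19=13.42) > A (181/28=6.46) > D (113/18=6.28) > E (116/34=3.41) > B (55/35=1.57) > G (60/40=1.50)
Fill: take H (5 @ 292) → take F (10 @ 152) → take C (19 @ 255) → take A (28 @ 181) → take D (18 @ 113) → take E (34 @ 116) → take 31/35 of B → 48.71; 145/145 used.
6 item(s) taken whole; one partial (take 31/35 of B).

6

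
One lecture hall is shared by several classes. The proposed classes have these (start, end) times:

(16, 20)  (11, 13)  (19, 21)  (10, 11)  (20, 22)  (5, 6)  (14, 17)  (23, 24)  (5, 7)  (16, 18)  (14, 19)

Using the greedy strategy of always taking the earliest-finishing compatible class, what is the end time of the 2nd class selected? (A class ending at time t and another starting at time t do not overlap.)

11

Sort by end time and greedily take each interval whose start is ≥ the last chosen end.
By end time: (5,6), (5,7), (10,11), (11,13), (14,17), (16,18), (14,19), (16,20), (19,21), (20,22), (23,24).
Pick (5,6); next start ≥ 6 → (10,11); next start ≥ 11 → (11,13); next start ≥ 13 → (14,17); next start ≥ 17 → (19,21); next start ≥ 21 → (23,24).
Selected: (5,6) (10,11) (11,13) (14,17) (19,21) (23,24)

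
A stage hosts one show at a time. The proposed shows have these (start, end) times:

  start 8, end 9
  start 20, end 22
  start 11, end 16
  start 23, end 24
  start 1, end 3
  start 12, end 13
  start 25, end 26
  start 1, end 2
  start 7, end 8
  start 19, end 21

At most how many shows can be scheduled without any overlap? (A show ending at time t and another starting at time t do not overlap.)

Greedy by earliest finish: after sorting by end time, pick each interval compatible with the last pick.
Sorted by end: (1,2)  (1,3)  (7,8)  (8,9)  (12,13)  (11,16)  (19,21)  (20,22)  (23,24)  (25,26)
take (1,2); take (7,8); take (8,9); take (12,13); take (19,21); take (23,24); take (25,26).
Selected 7 shows.

7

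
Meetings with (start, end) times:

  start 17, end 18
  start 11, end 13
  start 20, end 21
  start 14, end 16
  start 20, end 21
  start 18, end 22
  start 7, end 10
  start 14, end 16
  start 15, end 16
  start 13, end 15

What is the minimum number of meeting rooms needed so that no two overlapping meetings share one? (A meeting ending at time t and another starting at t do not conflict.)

The answer is the maximum number of intervals overlapping at any instant.
Events (time:±→running): 7:+→1 10:-→0 11:+→1 13:-→0 13:+→1 14:+→2 14:+→3 … peak 3.

3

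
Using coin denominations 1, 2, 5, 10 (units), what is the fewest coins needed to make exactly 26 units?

Use the largest denomination that fits, subtract, and repeat.
26 − 2×10→6 − 1×5→1 − 1×1→0
Total coins = 2 + 1 + 1 = 4

4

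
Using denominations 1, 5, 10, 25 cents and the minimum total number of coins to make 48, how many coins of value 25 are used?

Use the largest denomination that fits, subtract, and repeat.
48 − 1×25→23 − 2×10→3 − 3×1→0
Count of 25: 1

1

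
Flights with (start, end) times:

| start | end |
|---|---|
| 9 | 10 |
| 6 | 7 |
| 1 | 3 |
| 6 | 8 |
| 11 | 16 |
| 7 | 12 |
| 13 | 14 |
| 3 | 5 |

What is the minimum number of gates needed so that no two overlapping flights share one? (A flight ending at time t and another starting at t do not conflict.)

Events (time:±→running): 1:+→1 3:-→0 3:+→1 5:-→0 6:+→1 6:+→2 … peak 2.

2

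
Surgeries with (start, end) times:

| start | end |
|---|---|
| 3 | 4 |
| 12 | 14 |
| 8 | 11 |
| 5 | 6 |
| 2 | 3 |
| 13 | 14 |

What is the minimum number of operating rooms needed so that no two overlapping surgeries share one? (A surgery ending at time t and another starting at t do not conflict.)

Events (time:±→running): 2:+→1 3:-→0 3:+→1 4:-→0 5:+→1 6:-→0 8:+→1 11:-→0 12:+→1 13:+→2 … peak 2.

2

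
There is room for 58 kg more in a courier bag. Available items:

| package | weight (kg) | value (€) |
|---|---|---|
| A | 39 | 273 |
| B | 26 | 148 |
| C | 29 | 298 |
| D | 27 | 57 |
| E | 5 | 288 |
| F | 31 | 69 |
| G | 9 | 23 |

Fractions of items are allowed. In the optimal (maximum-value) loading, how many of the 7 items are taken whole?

2

Greedy by value/weight ratio, highest first.
Order: E (288/5=57.60) > C (298/29=10.28) > A (273/39=7.00) > B (148/26=5.69) > G (23/9=2.56) > F (69/31=2.23) > D (57/27=2.11)
Fill: take E (5 @ 288) → take C (29 @ 298) → take 24/39 of A → 168.00; 58/58 used.
2 item(s) taken whole; one partial (take 24/39 of A).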